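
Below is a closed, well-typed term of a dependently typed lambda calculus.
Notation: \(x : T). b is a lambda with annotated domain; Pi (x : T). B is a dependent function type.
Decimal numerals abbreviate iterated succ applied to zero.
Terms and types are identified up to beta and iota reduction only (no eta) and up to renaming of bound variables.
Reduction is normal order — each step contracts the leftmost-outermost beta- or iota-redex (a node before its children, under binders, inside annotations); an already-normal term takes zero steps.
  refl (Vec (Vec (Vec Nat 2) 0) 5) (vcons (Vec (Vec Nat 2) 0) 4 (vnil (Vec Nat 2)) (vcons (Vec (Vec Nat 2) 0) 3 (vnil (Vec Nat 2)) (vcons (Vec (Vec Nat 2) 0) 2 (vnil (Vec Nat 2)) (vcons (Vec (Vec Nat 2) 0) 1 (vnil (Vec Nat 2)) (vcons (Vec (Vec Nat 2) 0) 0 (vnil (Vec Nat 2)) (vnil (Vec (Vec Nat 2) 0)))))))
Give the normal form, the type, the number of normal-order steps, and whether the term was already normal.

reduced normal form:
  refl (Vec (Vec (Vec Nat 2) 0) 5) (vcons (Vec (Vec Nat 2) 0) 4 (vnil (Vec Nat 2)) (vcons (Vec (Vec Nat 2) 0) 3 (vnil (Vec Nat 2)) (vcons (Vec (Vec Nat 2) 0) 2 (vnil (Vec Nat 2)) (vcons (Vec (Vec Nat 2) 0) 1 (vnil (Vec Nat 2)) (vcons (Vec (Vec Nat 2) 0) 0 (vnil (Vec Nat 2)) (vnil (Vec (Vec Nat 2) 0)))))))
type:
  Eq (Vec (Vec (Vec Nat 2) 0) 5) (vcons (Vec (Vec Nat 2) 0) 4 (vnil (Vec Nat 2)) (vcons (Vec (Vec Nat 2) 0) 3 (vnil (Vec Nat 2)) (vcons (Vec (Vec Nat 2) 0) 2 (vnil (Vec Nat 2)) (vcons (Vec (Vec Nat 2) 0) 1 (vnil (Vec Nat 2)) (vcons (Vec (Vec Nat 2) 0) 0 (vnil (Vec Nat 2)) (vnil (Vec (Vec Nat 2) 0))))))) (vcons (Vec (Vec Nat 2) 0) 4 (vnil (Vec Nat 2)) (vcons (Vec (Vec Nat 2) 0) 3 (vnil (Vec Nat 2)) (vcons (Vec (Vec Nat 2) 0) 2 (vnil (Vec Nat 2)) (vcons (Vec (Vec Nat 2) 0) 1 (vnil (Vec Nat 2)) (vcons (Vec (Vec Nat 2) 0) 0 (vnil (Vec Nat 2)) (vnil (Vec (Vec Nat 2) 0)))))))
steps to reach normal form (normal order): 0
started in normal form: yes


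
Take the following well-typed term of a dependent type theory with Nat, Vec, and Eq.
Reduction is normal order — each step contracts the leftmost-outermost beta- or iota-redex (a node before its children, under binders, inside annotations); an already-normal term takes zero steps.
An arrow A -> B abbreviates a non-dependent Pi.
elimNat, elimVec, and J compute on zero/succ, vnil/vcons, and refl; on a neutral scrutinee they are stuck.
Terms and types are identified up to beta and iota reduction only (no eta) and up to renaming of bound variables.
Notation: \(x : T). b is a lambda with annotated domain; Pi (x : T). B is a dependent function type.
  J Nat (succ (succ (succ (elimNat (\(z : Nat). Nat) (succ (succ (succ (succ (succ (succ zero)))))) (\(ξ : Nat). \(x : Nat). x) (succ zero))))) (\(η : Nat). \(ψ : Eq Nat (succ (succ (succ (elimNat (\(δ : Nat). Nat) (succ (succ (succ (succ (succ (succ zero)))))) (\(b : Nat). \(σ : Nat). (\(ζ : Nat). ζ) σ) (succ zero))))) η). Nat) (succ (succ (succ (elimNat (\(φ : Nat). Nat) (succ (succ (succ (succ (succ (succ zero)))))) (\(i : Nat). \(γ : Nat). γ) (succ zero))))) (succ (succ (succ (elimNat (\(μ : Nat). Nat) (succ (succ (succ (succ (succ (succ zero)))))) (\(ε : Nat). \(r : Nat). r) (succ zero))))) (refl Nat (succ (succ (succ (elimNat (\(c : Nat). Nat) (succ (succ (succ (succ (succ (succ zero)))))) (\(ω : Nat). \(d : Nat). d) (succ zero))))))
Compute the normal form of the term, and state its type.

reduced normal form:
  succ (succ (succ (succ (succ (succ (succ (succ (succ zero))))))))
inferred type:
  Nat
observation: the leftmost-outermost redex is a J iota-redex, and normalization takes 5 steps.


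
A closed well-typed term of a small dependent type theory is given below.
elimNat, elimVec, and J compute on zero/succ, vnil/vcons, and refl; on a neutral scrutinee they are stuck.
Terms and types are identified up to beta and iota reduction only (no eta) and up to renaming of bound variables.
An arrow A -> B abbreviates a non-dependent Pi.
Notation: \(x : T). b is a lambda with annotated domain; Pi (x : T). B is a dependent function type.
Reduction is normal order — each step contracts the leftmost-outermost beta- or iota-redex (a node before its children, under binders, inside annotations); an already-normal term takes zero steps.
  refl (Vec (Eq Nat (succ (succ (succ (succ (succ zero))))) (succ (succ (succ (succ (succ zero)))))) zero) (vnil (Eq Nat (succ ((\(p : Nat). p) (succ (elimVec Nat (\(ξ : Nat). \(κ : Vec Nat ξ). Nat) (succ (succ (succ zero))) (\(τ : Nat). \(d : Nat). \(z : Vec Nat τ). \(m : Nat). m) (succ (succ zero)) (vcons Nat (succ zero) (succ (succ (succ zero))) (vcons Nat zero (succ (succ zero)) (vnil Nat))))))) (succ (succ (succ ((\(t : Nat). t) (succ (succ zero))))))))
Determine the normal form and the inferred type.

resulting normal form:
  refl (Vec (Eq Nat (succ (succ (succ (succ (succ zero))))) (succ (succ (succ (succ (succ zero)))))) zero) (vnil (Eq Nat (succ (succ (succ (succ (succ zero))))) (succ (succ (succ (succ (succ zero)))))))
inferred type:
  Eq (Vec (Eq Nat (succ (succ (succ (succ (succ zero))))) (succ (succ (succ (succ (succ zero)))))) zero) (vnil (Eq Nat (succ (succ (succ (succ (succ zero))))) (succ (succ (succ (succ (succ zero))))))) (vnil (Eq Nat (succ (succ (succ (succ (succ zero))))) (succ (succ (succ (succ (succ zero)))))))


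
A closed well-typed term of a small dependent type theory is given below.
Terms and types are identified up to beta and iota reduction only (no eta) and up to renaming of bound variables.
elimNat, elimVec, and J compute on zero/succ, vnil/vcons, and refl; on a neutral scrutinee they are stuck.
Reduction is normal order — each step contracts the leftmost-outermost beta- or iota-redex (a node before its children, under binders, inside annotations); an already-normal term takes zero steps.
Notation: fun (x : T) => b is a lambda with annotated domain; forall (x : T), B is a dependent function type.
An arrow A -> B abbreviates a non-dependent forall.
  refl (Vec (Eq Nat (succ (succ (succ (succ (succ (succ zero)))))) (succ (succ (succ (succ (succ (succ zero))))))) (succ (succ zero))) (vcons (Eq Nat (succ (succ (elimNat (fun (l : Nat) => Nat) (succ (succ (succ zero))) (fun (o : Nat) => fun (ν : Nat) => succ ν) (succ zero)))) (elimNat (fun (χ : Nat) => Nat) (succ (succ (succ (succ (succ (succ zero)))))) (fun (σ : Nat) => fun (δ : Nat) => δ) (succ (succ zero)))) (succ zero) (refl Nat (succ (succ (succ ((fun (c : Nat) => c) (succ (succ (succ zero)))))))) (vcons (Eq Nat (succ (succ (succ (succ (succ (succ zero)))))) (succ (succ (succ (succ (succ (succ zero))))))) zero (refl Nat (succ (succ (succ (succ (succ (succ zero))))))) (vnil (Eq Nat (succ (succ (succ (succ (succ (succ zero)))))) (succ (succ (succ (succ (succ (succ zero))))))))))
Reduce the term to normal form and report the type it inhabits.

resulting normal form:
  refl (Vec (Eq Nat (succ (succ (succ (succ (succ (succ zero)))))) (succ (succ (succ (succ (succ (succ zero))))))) (succ (succ zero))) (vcons (Eq Nat (succ (succ (succ (succ (succ (succ zero)))))) (succ (succ (succ (succ (succ (succ zero))))))) (succ zero) (refl Nat (succ (succ (succ (succ (succ (succ zero))))))) (vcons (Eq Nat (succ (succ (succ (succ (succ (succ zero)))))) (succ (succ (succ (succ (succ (succ zero))))))) zero (refl Nat (succ (succ (succ (succ (succ (succ zero))))))) (vnil (Eq Nat (succ (succ (succ (succ (succ (succ zero)))))) (succ (succ (succ (succ (succ (succ zero))))))))))
inferred type:
  Eq (Vec (Eq Nat (succ (succ (succ (succ (succ (succ zero)))))) (succ (succ (succ (succ (succ (succ zero))))))) (succ (succ zero))) (vcons (Eq Nat (succ (succ (succ (succ (succ (succ zero)))))) (succ (succ (succ (succ (succ (succ zero))))))) (succ zero) (refl Nat (succ (succ (succ (succ (succ (succ zero))))))) (vcons (Eq Nat (succ (succ (succ (succ (succ (succ zero)))))) (succ (succ (succ (succ (succ (succ zero))))))) zero (refl Nat (succ (succ (succ (succ (succ (succ zero))))))) (vnil (Eq Nat (succ (succ (succ (succ (succ (succ zero)))))) (succ (succ (succ (succ (succ (succ zero)))))))))) (vcons (Eq Nat (succ (succ (succ (succ (succ (succ zero)))))) (succ (succ (succ (succ (succ (succ zero))))))) (succ zero) (refl Nat (succ (succ (succ (succ (succ (succ zero))))))) (vcons (Eq Nat (succ (succ (succ (succ (succ (succ zero)))))) (succ (succ (succ (succ (succ (succ zero))))))) zero (refl Nat (succ (succ (succ (succ (succ (succ zero))))))) (vnil (Eq Nat (succ (succ (succ (succ (succ (succ zero)))))) (succ (succ (succ (succ (succ (succ zero))))))))))


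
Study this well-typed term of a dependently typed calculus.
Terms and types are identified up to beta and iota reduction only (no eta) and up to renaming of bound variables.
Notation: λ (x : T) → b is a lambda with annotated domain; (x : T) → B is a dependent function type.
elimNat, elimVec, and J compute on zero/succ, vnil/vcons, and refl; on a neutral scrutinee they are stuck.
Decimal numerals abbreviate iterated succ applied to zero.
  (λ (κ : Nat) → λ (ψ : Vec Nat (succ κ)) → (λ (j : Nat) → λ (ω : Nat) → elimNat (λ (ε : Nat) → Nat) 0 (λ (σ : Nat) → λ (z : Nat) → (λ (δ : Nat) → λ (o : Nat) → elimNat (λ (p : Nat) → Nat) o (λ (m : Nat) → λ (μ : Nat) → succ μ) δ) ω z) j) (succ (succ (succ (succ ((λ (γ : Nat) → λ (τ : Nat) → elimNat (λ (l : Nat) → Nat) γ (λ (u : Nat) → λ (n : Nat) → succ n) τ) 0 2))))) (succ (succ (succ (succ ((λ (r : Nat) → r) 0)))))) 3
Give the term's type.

the term's type:
  (κ : Vec Nat 4) → Nat


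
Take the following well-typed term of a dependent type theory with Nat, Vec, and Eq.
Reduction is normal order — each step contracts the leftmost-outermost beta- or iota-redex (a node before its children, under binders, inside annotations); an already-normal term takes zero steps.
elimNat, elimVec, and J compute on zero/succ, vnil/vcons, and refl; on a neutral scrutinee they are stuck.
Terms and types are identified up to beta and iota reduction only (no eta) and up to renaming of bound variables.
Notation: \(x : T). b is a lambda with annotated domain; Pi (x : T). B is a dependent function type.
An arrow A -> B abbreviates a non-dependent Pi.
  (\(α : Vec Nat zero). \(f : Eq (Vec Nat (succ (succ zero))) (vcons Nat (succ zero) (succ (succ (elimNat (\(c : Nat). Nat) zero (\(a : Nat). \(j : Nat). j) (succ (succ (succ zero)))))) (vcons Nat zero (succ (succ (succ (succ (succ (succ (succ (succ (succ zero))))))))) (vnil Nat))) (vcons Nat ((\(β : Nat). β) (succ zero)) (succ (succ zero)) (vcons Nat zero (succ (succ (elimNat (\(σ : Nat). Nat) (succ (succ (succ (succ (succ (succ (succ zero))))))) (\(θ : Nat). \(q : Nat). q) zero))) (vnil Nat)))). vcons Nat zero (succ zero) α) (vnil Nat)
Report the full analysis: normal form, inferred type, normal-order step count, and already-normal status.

normal form:
  \(α : Eq (Vec Nat (succ (succ zero))) (vcons Nat (succ zero) (succ (succ zero)) (vcons Nat zero (succ (succ (succ (succ (succ (succ (succ (succ (succ zero))))))))) (vnil Nat))) (vcons Nat (succ zero) (succ (succ zero)) (vcons Nat zero (succ (succ (succ (succ (succ (succ (succ (succ (succ zero))))))))) (vnil Nat)))). vcons Nat zero (succ zero) (vnil Nat)
type:
  Eq (Vec Nat (succ (succ zero))) (vcons Nat (succ zero) (succ (succ zero)) (vcons Nat zero (succ (succ (succ (succ (succ (succ (succ (succ (succ zero))))))))) (vnil Nat))) (vcons Nat (succ zero) (succ (succ zero)) (vcons Nat zero (succ (succ (succ (succ (succ (succ (succ (succ (succ zero))))))))) (vnil Nat))) -> Vec Nat (succ zero)
normal-order step count: 13
already normal: no
first contracted redex: a beta-redex


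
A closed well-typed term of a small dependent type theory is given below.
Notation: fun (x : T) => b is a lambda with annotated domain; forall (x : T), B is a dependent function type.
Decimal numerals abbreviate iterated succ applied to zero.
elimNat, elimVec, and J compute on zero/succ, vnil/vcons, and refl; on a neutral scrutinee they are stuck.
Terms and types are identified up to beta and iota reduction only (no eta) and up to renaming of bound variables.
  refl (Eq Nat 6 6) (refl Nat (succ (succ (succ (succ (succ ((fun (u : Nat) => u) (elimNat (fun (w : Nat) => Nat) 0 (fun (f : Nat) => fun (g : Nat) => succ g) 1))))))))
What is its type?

the term's type:
  Eq (Eq Nat 6 6) (refl Nat 6) (refl Nat 6)


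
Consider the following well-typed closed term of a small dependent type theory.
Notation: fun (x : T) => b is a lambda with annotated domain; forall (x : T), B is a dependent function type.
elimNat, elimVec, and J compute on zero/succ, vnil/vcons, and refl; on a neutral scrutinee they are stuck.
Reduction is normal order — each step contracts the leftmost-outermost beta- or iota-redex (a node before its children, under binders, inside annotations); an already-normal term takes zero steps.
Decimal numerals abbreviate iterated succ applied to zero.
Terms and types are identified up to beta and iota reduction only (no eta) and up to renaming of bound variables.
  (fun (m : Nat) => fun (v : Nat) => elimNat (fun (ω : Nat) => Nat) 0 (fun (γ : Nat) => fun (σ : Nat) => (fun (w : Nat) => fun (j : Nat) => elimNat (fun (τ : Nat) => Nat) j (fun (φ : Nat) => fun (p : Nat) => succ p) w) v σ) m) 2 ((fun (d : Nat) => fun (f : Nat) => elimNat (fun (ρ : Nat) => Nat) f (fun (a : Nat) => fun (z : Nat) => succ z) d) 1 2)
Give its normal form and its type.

resulting normal form:
  6
inferred type:
  Nat


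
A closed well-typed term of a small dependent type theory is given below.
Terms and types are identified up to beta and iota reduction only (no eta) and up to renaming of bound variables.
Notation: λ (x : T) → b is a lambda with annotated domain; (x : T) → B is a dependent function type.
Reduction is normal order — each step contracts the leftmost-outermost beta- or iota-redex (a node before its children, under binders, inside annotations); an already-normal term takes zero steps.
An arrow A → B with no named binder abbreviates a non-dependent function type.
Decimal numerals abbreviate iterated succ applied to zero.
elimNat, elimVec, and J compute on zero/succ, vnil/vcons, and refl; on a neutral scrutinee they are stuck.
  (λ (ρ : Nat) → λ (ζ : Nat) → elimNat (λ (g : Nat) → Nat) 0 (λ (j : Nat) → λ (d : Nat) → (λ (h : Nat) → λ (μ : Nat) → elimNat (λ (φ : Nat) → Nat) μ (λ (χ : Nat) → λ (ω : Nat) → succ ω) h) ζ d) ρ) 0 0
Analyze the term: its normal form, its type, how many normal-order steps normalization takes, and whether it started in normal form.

resulting normal form:
  0
type:
  Nat
steps to reach normal form (normal order): 3
already normal: no
first contracted redex: a beta-redex


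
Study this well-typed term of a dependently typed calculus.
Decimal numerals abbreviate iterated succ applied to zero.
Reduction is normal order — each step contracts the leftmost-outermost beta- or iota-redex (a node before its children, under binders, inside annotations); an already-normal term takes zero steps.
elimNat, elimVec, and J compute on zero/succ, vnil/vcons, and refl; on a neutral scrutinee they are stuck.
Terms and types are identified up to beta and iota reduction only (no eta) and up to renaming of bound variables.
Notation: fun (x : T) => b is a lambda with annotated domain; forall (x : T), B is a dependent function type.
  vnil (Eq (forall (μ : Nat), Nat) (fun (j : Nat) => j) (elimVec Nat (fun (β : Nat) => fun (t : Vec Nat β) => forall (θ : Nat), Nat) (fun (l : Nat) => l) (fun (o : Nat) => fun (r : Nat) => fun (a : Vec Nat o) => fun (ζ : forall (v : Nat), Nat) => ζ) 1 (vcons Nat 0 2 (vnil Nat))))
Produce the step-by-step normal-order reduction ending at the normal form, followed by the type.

reduction (normal order):
  vnil (Eq (forall (μ : Nat), Nat) (fun (j : Nat) => j) (elimVec Nat (fun (β : Nat) => fun (t : Vec Nat β) => forall (θ : Nat), Nat) (fun (l : Nat) => l) (fun (o : Nat) => fun (r : Nat) => fun (a : Vec Nat o) => fun (ζ : forall (v : Nat), Nat) => ζ) 1 (vcons Nat 0 2 (vnil Nat))))
  ~> vnil (Eq (forall (μ : Nat), Nat) (fun (j : Nat) => j) ((fun (β : Nat) => fun (t : Nat) => fun (θ : Vec Nat β) => fun (l : forall (o : Nat), Nat) => l) 0 2 (vnil Nat) (elimVec Nat (fun (r : Nat) => fun (a : Vec Nat r) => forall (ζ : Nat), Nat) (fun (v : Nat) => v) (fun (y : Nat) => fun (b : Nat) => fun (ν : Vec Nat y) => fun (ξ : forall (δ : Nat), Nat) => ξ) 0 (vnil Nat))))
  ~> vnil (Eq (forall (μ : Nat), Nat) (fun (j : Nat) => j) ((fun (β : Nat) => fun (t : Vec Nat 0) => fun (θ : forall (l : Nat), Nat) => θ) 2 (vnil Nat) (elimVec Nat (fun (o : Nat) => fun (r : Vec Nat o) => forall (a : Nat), Nat) (fun (ζ : Nat) => ζ) (fun (v : Nat) => fun (y : Nat) => fun (b : Vec Nat v) => fun (ν : forall (ξ : Nat), Nat) => ν) 0 (vnil Nat))))
  ~> vnil (Eq (forall (μ : Nat), Nat) (fun (j : Nat) => j) ((fun (β : Vec Nat 0) => fun (t : forall (θ : Nat), Nat) => t) (vnil Nat) (elimVec Nat (fun (l : Nat) => fun (o : Vec Nat l) => forall (r : Nat), Nat) (fun (a : Nat) => a) (fun (ζ : Nat) => fun (v : Nat) => fun (y : Vec Nat ζ) => fun (b : forall (ν : Nat), Nat) => b) 0 (vnil Nat))))
  ~> vnil (Eq (forall (μ : Nat), Nat) (fun (j : Nat) => j) ((fun (β : forall (t : Nat), Nat) => β) (elimVec Nat (fun (θ : Nat) => fun (l : Vec Nat θ) => forall (o : Nat), Nat) (fun (r : Nat) => r) (fun (a : Nat) => fun (ζ : Nat) => fun (v : Vec Nat a) => fun (y : forall (b : Nat), Nat) => y) 0 (vnil Nat))))
  ~> vnil (Eq (forall (μ : Nat), Nat) (fun (j : Nat) => j) (elimVec Nat (fun (β : Nat) => fun (t : Vec Nat β) => forall (θ : Nat), Nat) (fun (l : Nat) => l) (fun (o : Nat) => fun (r : Nat) => fun (a : Vec Nat o) => fun (ζ : forall (v : Nat), Nat) => ζ) 0 (vnil Nat)))
  ~> vnil (Eq (forall (μ : Nat), Nat) (fun (j : Nat) => j) (fun (β : Nat) => β))
the term's type:
  Vec (Eq (forall (μ : Nat), Nat) (fun (j : Nat) => j) (fun (β : Nat) => β)) 0


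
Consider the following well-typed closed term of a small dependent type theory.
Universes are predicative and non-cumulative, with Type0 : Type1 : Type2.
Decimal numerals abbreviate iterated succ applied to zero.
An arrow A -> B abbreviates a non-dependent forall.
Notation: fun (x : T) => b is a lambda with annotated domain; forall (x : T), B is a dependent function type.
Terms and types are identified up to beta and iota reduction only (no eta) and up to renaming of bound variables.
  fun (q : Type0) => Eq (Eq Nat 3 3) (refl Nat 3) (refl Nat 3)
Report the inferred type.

inferred type:
  Type0 -> Type0


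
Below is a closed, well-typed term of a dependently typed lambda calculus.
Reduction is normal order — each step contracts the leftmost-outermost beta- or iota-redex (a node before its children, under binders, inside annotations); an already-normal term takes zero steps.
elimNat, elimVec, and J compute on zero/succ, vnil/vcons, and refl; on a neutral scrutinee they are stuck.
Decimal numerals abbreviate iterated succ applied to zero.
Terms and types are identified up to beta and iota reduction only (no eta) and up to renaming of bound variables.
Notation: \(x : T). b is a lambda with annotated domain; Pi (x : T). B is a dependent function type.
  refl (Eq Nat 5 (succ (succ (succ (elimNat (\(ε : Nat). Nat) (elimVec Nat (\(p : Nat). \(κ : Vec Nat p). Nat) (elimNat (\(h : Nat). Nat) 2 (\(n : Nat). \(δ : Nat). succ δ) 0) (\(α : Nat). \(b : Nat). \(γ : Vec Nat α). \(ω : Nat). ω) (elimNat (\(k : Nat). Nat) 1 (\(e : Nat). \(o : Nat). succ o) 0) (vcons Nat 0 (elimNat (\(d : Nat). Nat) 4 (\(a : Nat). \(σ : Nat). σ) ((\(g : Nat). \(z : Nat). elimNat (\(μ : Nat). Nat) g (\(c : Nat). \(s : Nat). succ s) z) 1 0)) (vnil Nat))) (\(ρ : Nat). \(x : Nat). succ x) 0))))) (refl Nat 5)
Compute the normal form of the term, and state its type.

reduced normal form:
  refl (Eq Nat 5 5) (refl Nat 5)
inferred type:
  Eq (Eq Nat 5 5) (refl Nat 5) (refl Nat 5)


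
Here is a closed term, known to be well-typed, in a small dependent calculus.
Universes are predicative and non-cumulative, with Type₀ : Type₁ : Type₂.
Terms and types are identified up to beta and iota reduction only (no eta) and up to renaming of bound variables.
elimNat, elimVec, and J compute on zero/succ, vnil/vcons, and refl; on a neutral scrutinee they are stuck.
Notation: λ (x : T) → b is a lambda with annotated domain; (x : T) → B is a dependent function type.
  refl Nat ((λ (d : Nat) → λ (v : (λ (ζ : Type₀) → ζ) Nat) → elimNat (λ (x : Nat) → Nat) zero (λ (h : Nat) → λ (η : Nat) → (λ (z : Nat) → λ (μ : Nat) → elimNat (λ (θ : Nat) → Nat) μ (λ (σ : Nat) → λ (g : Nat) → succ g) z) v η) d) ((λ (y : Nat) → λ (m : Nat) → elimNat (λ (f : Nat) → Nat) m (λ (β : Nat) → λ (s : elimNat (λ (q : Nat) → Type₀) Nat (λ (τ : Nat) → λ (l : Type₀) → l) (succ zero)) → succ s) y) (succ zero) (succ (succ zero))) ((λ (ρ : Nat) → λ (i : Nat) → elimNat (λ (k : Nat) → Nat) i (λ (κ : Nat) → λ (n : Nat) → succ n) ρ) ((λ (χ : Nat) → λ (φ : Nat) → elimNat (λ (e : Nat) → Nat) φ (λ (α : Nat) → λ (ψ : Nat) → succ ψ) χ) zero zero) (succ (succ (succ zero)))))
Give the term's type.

the term's type:
  Eq Nat (succ (succ (succ (succ (succ (succ (succ (succ (succ zero))))))))) (succ (succ (succ (succ (succ (succ (succ (succ (succ zero)))))))))


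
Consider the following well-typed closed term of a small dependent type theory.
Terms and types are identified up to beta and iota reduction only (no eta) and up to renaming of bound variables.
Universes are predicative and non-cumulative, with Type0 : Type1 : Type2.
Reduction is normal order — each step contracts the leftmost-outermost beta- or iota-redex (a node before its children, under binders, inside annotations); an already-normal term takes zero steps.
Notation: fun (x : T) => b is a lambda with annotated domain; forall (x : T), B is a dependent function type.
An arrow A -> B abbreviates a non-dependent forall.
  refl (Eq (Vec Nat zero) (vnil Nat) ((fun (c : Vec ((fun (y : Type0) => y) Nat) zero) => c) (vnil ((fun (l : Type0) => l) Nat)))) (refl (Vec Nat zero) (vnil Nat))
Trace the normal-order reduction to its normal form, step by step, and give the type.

normal-order reduction sequence:
  refl (Eq (Vec Nat zero) (vnil Nat) ((fun (c : Vec ((fun (y : Type0) => y) Nat) zero) => c) (vnil ((fun (l : Type0) => l) Nat)))) (refl (Vec Nat zero) (vnil Nat))
  ~> refl (Eq (Vec Nat zero) (vnil Nat) (vnil ((fun (c : Type0) => c) Nat))) (refl (Vec Nat zero) (vnil Nat))
  ~> refl (Eq (Vec Nat zero) (vnil Nat) (vnil Nat)) (refl (Vec Nat zero) (vnil Nat))
the term's type:
  Eq (Eq (Vec Nat zero) (vnil Nat) (vnil Nat)) (refl (Vec Nat zero) (vnil Nat)) (refl (Vec Nat zero) (vnil Nat))


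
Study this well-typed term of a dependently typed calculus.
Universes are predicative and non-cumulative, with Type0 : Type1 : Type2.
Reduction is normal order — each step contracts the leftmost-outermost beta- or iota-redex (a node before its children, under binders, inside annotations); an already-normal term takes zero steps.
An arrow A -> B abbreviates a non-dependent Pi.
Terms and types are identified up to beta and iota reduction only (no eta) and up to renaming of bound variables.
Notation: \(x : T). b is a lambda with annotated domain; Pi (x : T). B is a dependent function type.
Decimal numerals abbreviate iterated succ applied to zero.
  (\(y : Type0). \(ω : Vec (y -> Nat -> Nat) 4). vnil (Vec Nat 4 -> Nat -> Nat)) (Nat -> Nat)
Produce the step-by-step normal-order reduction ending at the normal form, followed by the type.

normal-order reduction sequence:
  (\(y : Type0). \(ω : Vec (y -> Nat -> Nat) 4). vnil (Vec Nat 4 -> Nat -> Nat)) (Nat -> Nat)
  ~> \(y : Vec ((Nat -> Nat) -> Nat -> Nat) 4). vnil (Vec Nat 4 -> Nat -> Nat)
type:
  Vec ((Nat -> Nat) -> Nat -> Nat) 4 -> Vec (Vec Nat 4 -> Nat -> Nat) 0


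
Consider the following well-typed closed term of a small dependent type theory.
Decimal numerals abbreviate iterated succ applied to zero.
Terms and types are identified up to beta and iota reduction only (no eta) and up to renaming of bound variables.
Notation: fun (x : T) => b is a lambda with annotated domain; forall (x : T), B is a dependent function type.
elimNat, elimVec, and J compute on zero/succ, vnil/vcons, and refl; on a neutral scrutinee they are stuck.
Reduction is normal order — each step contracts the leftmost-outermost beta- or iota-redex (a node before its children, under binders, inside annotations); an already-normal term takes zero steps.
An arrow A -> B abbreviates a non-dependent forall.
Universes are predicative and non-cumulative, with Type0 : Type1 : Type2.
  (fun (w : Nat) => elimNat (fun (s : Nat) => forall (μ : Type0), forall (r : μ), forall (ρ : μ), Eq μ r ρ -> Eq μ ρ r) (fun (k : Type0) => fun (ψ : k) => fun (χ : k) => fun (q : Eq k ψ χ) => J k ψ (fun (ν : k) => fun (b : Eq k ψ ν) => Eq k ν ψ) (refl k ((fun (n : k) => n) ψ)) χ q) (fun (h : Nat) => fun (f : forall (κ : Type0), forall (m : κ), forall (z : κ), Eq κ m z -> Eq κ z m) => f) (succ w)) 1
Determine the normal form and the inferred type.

resulting normal form:
  fun (w : Type0) => fun (s : w) => fun (μ : w) => fun (r : Eq w s μ) => J w s (fun (ρ : w) => fun (k : Eq w s ρ) => Eq w ρ s) (refl w s) μ r
type:
  forall (w : Type0), forall (s : w), forall (μ : w), Eq w s μ -> Eq w μ s
observation: reduction starts at a beta-redex, and 9 normal-order steps reach the normal form.


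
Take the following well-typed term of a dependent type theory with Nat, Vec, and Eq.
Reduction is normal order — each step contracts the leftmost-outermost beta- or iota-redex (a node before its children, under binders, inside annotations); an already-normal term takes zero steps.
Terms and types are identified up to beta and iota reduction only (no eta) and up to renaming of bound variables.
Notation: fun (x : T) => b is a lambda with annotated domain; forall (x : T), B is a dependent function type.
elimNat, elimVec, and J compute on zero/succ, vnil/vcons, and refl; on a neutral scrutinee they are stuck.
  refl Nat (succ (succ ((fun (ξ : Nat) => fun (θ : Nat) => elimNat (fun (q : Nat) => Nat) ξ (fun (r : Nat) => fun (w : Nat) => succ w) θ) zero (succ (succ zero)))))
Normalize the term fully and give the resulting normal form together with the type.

normal form:
  refl Nat (succ (succ (succ (succ zero))))
the term's type:
  Eq Nat (succ (succ (succ (succ zero)))) (succ (succ (succ (succ zero))))
observation: the leftmost-outermost redex is a beta-redex, and normalization takes 9 steps.


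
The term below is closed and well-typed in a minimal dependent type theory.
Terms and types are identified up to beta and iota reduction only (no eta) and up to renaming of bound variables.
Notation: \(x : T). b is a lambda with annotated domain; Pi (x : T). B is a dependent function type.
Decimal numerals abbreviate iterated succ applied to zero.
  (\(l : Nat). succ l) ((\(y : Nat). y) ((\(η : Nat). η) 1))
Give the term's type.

inferred type:
  Nat


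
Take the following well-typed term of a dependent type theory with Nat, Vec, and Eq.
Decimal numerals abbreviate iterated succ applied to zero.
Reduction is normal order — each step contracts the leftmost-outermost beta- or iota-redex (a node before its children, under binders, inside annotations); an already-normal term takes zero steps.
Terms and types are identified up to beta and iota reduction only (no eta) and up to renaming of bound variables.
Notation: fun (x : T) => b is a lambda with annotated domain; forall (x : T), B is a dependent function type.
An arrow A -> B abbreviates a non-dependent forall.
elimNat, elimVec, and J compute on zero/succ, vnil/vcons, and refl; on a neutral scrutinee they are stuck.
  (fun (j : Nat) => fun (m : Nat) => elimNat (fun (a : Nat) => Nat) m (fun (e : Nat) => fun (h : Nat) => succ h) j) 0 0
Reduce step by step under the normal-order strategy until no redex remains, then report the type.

normal-order reduction:
  (fun (j : Nat) => fun (m : Nat) => elimNat (fun (a : Nat) => Nat) m (fun (e : Nat) => fun (h : Nat) => succ h) j) 0 0
  ~> (fun (j : Nat) => elimNat (fun (m : Nat) => Nat) j (fun (a : Nat) => fun (e : Nat) => succ e) 0) 0
  ~> elimNat (fun (j : Nat) => Nat) 0 (fun (m : Nat) => fun (a : Nat) => succ a) 0
  ~> 0
type:
  Nat


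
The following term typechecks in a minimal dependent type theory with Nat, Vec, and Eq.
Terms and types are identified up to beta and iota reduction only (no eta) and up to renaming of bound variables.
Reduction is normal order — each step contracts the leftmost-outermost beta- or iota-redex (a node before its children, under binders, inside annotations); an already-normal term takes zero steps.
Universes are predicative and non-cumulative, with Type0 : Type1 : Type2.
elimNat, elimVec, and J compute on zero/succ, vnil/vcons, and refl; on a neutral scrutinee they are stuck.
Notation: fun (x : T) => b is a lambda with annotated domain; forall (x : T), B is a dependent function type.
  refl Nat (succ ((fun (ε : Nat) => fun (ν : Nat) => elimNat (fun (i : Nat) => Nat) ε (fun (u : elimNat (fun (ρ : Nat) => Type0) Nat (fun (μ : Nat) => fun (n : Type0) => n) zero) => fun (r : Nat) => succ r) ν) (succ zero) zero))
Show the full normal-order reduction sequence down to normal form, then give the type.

reduction (normal order):
  refl Nat (succ ((fun (ε : Nat) => fun (ν : Nat) => elimNat (fun (i : Nat) => Nat) ε (fun (u : elimNat (fun (ρ : Nat) => Type0) Nat (fun (μ : Nat) => fun (n : Type0) => n) zero) => fun (r : Nat) => succ r) ν) (succ zero) zero))
  ~> refl Nat (succ ((fun (ε : Nat) => elimNat (fun (ν : Nat) => Nat) (succ zero) (fun (i : elimNat (fun (u : Nat) => Type0) Nat (fun (ρ : Nat) => fun (μ : Type0) => μ) zero) => fun (n : Nat) => succ n) ε) zero))
  ~> refl Nat (succ (elimNat (fun (ε : Nat) => Nat) (succ zero) (fun (ν : elimNat (fun (i : Nat) => Type0) Nat (fun (u : Nat) => fun (ρ : Type0) => ρ) zero) => fun (μ : Nat) => succ μ) zero))
  ~> refl Nat (succ (succ zero))
inferred type:
  Eq Nat (succ (succ zero)) (succ (succ zero))


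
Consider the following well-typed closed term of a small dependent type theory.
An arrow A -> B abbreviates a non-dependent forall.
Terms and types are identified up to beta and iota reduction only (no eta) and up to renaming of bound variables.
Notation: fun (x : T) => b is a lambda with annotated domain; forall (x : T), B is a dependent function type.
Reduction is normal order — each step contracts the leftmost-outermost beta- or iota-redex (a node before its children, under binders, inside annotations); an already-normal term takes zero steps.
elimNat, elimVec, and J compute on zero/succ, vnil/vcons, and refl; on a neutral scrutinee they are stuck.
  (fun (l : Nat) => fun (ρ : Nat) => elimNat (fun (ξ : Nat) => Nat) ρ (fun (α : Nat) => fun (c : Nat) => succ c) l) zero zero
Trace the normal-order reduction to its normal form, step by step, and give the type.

reduction (normal order):
  (fun (l : Nat) => fun (ρ : Nat) => elimNat (fun (ξ : Nat) => Nat) ρ (fun (α : Nat) => fun (c : Nat) => succ c) l) zero zero
  ~> (fun (l : Nat) => elimNat (fun (ρ : Nat) => Nat) l (fun (ξ : Nat) => fun (α : Nat) => succ α) zero) zero
  ~> elimNat (fun (l : Nat) => Nat) zero (fun (ρ : Nat) => fun (ξ : Nat) => succ ξ) zero
  ~> zero
the term's type:
  Nat


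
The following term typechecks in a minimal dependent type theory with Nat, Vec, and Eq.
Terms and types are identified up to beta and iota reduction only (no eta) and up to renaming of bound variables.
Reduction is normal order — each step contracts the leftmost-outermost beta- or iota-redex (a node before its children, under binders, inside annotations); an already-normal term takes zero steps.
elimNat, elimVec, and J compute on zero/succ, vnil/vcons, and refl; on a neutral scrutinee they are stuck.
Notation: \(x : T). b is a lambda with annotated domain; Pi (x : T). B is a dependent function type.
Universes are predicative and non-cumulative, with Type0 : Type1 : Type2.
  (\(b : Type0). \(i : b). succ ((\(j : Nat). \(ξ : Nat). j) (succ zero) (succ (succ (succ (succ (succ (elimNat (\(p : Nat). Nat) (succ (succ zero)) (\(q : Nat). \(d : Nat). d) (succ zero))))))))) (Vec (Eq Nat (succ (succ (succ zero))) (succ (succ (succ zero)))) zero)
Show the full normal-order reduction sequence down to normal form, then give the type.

reduction (normal order):
  (\(b : Type0). \(i : b). succ ((\(j : Nat). \(ξ : Nat). j) (succ zero) (succ (succ (succ (succ (succ (elimNat (\(p : Nat). Nat) (succ (succ zero)) (\(q : Nat). \(d : Nat). d) (succ zero))))))))) (Vec (Eq Nat (succ (succ (succ zero))) (succ (succ (succ zero)))) zero)
  ~> \(b : Vec (Eq Nat (succ (succ (succ zero))) (succ (succ (succ zero)))) zero). succ ((\(i : Nat). \(j : Nat). i) (succ zero) (succ (succ (succ (succ (succ (elimNat (\(ξ : Nat). Nat) (succ (succ zero)) (\(p : Nat). \(q : Nat). q) (succ zero))))))))
  ~> \(b : Vec (Eq Nat (succ (succ (succ zero))) (succ (succ (succ zero)))) zero). succ ((\(i : Nat). succ zero) (succ (succ (succ (succ (succ (elimNat (\(j : Nat). Nat) (succ (succ zero)) (\(ξ : Nat). \(p : Nat). p) (succ zero))))))))
  ~> \(b : Vec (Eq Nat (succ (succ (succ zero))) (succ (succ (succ zero)))) zero). succ (succ zero)
the term's type:
  Pi (b : Vec (Eq Nat (succ (succ (succ zero))) (succ (succ (succ zero)))) zero). Nat


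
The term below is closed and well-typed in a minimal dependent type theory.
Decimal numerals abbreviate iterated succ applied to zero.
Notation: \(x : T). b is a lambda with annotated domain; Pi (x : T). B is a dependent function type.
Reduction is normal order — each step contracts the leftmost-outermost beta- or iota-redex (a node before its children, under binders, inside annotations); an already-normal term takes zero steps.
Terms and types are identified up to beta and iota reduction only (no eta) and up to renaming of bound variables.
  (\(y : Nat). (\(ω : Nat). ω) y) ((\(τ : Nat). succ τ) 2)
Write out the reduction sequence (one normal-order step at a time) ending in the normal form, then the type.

reduction (normal order):
  (\(y : Nat). (\(ω : Nat). ω) y) ((\(τ : Nat). succ τ) 2)
  ~> (\(y : Nat). y) ((\(ω : Nat). succ ω) 2)
  ~> (\(y : Nat). succ y) 2
  ~> 3
type:
  Nat


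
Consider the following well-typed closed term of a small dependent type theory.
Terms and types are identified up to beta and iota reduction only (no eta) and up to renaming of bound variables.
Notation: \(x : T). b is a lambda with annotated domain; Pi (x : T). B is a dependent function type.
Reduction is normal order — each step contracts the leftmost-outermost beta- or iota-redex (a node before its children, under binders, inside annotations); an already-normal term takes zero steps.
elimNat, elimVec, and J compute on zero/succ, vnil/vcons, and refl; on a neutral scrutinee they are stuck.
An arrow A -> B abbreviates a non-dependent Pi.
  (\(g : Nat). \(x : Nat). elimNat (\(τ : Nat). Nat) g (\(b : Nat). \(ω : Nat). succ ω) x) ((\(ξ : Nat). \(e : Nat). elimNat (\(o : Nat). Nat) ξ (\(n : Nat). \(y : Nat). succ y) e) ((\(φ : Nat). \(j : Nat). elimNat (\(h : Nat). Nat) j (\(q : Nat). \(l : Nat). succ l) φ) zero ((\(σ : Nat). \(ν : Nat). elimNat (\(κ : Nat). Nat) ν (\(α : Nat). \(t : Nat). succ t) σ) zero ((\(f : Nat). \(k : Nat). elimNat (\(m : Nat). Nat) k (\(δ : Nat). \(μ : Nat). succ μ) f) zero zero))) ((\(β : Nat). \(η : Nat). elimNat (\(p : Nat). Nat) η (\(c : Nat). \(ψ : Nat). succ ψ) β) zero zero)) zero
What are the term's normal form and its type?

reduced normal form:
  zero
inferred type:
  Nat
observation: 18 normal-order steps normalize the term, beginning with a beta-redex.


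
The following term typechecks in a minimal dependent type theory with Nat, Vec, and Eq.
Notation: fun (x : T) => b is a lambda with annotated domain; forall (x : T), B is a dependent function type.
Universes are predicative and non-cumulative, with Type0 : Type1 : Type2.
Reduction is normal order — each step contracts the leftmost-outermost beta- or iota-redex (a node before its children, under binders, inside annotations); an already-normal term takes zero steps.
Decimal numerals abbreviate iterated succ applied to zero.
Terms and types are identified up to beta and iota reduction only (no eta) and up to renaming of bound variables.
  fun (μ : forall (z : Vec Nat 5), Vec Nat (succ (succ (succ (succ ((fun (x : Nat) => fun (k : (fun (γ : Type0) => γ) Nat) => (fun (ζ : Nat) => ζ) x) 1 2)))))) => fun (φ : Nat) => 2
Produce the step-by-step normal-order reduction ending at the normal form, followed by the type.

normal-order reduction:
  fun (μ : forall (z : Vec Nat 5), Vec Nat (succ (succ (succ (succ ((fun (x : Nat) => fun (k : (fun (γ : Type0) => γ) Nat) => (fun (ζ : Nat) => ζ) x) 1 2)))))) => fun (φ : Nat) => 2
  ~> fun (μ : forall (z : Vec Nat 5), Vec Nat (succ (succ (succ (succ ((fun (x : (fun (k : Type0) => k) Nat) => (fun (γ : Nat) => γ) 1) 2)))))) => fun (ζ : Nat) => 2
  ~> fun (μ : forall (z : Vec Nat 5), Vec Nat (succ (succ (succ (succ ((fun (x : Nat) => x) 1)))))) => fun (k : Nat) => 2
  ~> fun (μ : forall (z : Vec Nat 5), Vec Nat 5) => fun (x : Nat) => 2
type:
  forall (μ : forall (z : Vec Nat 5), Vec Nat 5), forall (x : Nat), Nat


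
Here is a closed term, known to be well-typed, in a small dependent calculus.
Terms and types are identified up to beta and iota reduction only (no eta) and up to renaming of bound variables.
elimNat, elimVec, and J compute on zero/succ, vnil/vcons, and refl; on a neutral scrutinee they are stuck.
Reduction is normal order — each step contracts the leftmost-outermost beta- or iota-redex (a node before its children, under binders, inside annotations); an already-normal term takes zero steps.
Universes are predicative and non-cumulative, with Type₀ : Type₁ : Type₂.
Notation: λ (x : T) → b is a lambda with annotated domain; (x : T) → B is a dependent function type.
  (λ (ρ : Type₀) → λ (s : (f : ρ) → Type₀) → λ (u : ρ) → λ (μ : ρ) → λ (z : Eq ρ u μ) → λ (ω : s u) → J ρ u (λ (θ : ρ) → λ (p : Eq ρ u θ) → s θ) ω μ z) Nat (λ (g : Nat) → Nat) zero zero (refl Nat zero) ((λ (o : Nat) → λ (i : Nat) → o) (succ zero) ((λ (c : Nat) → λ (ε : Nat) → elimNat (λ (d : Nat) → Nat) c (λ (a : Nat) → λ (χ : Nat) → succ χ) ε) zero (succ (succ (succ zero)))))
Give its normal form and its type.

normal form:
  succ zero
type:
  Nat
observation: reduction starts at a beta-redex, and 9 normal-order steps reach the normal form.


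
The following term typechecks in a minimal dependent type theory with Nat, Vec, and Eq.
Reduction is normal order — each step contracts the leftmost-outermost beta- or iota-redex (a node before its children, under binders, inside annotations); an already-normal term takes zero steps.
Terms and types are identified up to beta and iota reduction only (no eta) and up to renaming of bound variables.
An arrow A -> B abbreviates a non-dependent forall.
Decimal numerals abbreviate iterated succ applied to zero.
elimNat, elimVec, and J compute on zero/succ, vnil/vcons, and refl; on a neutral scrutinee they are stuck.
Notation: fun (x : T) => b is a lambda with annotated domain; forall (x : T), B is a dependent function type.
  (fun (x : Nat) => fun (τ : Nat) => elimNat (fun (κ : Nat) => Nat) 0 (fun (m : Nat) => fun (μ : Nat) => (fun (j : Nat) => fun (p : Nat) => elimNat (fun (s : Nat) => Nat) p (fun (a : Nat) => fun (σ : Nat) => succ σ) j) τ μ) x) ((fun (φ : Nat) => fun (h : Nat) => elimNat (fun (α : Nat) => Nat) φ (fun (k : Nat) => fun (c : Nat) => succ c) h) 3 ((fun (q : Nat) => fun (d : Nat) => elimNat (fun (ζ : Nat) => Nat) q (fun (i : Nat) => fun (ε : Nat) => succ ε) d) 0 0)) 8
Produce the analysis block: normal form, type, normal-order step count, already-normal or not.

normal form:
  24
the term's type:
  Nat
normal-order step count: 45
term was already normal: no
first contracted redex: a beta-redex


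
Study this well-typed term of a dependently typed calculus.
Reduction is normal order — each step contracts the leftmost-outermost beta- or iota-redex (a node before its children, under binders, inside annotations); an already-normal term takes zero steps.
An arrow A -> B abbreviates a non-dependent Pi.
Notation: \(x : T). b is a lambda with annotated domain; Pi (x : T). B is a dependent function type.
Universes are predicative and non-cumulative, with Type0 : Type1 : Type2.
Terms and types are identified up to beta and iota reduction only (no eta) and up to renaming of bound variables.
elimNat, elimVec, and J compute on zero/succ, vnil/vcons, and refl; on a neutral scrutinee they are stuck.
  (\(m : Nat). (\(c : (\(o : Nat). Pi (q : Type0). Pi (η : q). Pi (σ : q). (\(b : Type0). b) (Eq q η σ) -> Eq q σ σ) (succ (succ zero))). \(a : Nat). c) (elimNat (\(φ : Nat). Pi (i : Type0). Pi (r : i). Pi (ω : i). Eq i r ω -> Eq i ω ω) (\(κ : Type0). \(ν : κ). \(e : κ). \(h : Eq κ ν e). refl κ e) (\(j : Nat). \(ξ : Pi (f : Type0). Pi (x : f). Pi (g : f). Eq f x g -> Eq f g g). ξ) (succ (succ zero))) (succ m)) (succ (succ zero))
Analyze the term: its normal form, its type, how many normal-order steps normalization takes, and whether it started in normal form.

reduced normal form:
  \(m : Type0). \(c : m). \(o : m). \(q : Eq m c o). refl m o
the term's type:
  Pi (m : Type0). Pi (c : m). Pi (o : m). Eq m c o -> Eq m o o
steps to reach normal form (normal order): 10
term was already normal: no
first redex: a beta-redex
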